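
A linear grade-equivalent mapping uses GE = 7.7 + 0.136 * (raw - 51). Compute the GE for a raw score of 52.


raw - median = 52 - 51 = 1
slope * diff = 0.136 * 1 = 0.136
GE = 7.7 + 0.136
GE = 7.836

7.836


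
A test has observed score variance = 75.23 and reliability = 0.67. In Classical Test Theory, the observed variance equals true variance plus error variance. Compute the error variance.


var_true = rxx * var_obs = 0.67 * 75.23 = 50.4041
var_error = var_obs - var_true
var_error = 75.23 - 50.4041
var_error = 24.8259

24.8259


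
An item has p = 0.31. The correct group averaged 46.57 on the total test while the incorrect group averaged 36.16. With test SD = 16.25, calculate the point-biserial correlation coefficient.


q = 1 - p = 0.69
rpb = ((M1 - M0) / SD) * sqrt(p * q)
rpb = ((46.57 - 36.16) / 16.25) * sqrt(0.31 * 0.69)
rpb = 0.2963

0.2963


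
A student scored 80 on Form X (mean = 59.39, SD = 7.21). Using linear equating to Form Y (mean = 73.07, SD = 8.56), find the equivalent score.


slope = SD_Y / SD_X = 8.56 / 7.21 ~ 1.1872
intercept = mean_Y - slope * mean_X = 73.07 - (8.56 / 7.21) * 59.39 ~ 2.5598
Y = slope * X + intercept. To avoid rounding drift from the rounded slope/intercept, evaluate the equivalent form Y = mean_Y + SD_Y * (X - mean_X) / SD_X at full precision:
Y = 73.07 + 8.56 * (80 - 59.39) / 7.21
Y = 73.07 + 8.56 * 20.61 / 7.21
Y = 73.07 + 176.4216 / 7.21
Y = 73.07 + 24.469
Y = 97.539

97.539


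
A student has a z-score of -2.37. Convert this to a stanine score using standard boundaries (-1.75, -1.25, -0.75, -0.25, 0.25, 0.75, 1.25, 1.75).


Stanine boundaries: [-1.75, -1.25, -0.75, -0.25, 0.25, 0.75, 1.25, 1.75]
z = -2.37
Check each boundary:
  z < -1.75
  z < -1.25
  z < -0.75
  z < -0.25
  z < 0.25
  z < 0.75
  z < 1.25
  z < 1.75
Highest qualifying boundary gives stanine = 1

1


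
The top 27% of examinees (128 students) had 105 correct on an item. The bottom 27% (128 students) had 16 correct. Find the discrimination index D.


p_upper = 105/128 = 0.8203
p_lower = 16/128 = 0.125
D = 0.8203 - 0.125 = 0.6953

0.6953


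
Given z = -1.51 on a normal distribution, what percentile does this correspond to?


CDF(z) = 0.5 * (1 + erf(z/sqrt(2)))
erf(-1.0677) = -0.869
CDF = 0.0655
Percentile rank = 0.0655 * 100 = 6.55

6.55


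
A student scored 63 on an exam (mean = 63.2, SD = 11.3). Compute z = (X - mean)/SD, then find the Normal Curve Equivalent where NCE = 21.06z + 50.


z = (X - mean) / SD = (63 - 63.2) / 11.3
z = -0.2 / 11.3
z = -0.0177
NCE = NCE = 21.06z + 50
Carry z at full precision (z = -0.2 / 11.3) into the conversion:
NCE = 21.06 * (-0.2 / 11.3) + 50 = -4.212 / 11.3 + 50
NCE = -0.3727 + 50
NCE = 49.6273

49.6273


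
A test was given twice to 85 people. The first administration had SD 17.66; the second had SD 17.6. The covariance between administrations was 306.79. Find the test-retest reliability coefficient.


r = cov(X,Y) / (SD_X * SD_Y)
r = 306.79 / (17.66 * 17.6)
r = 306.79 / 310.816
r = 0.987

0.987


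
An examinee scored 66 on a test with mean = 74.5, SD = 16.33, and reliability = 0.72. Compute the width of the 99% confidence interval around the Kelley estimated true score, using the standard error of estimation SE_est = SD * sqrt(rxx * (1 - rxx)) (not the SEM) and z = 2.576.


True score estimate = 0.72*66 + 0.28*74.5 = 68.38
SE_est = SD * sqrt(rxx * (1 - rxx)) = 16.33 * sqrt(0.72 * 0.28) = 16.33 * sqrt(0.2016) = 7.332152
CI = T_est +/- z * SE_est, so width = 2 * z * SE_est = 2 * 2.576 * 7.332152
Width = 37.7752

37.7752


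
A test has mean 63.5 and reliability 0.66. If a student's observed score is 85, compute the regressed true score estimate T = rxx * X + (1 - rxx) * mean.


T_est = rxx * X + (1 - rxx) * mean
T_est = 0.66 * 85 + 0.34 * 63.5
T_est = 56.1 + 21.59
T_est = 77.69

77.69


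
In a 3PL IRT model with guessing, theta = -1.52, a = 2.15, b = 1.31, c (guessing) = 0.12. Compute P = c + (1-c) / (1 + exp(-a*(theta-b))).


logit = 2.15*(-1.52 - 1.31) = -6.0845
P* = 1/(1 + exp(--6.0845)) = 0.0023
P = 0.12 + (1 - 0.12) * 0.0023
P = 0.122

0.122


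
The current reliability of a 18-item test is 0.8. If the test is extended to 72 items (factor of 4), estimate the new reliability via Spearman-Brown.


r_new = (n * rxx) / (1 + (n-1) * rxx)
r_new = (4 * 0.8) / (1 + 3 * 0.8)
r_new = 3.2 / 3.4
r_new = 0.9412

0.9412


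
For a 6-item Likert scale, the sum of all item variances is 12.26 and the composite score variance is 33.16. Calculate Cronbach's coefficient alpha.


alpha = (k/(k-1)) * (1 - sum(si^2)/s_total^2)
= (6/5) * (1 - 12.26/33.16)
alpha = 0.7563

0.7563


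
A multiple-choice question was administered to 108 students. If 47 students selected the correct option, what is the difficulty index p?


Item difficulty p = number correct / total examinees
p = 47 / 108
p = 0.4352

0.4352


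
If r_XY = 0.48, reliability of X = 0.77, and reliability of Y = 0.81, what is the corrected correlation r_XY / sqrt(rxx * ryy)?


r_corrected = rxy / sqrt(rxx * ryy)
= 0.48 / sqrt(0.77 * 0.81)
= 0.48 / sqrt(0.6237)
= 0.48 / 0.789747
r_corrected = 0.6078

0.6078


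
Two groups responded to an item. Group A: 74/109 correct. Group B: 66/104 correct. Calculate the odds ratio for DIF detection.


Odds_A = 74/35 = 2.1143
Odds_B = 66/38 = 1.7368
OR = Odds_A / Odds_B = 2.1143 / 1.7368
Exactly, OR = (74 * 38) / (35 * 66) = 2812 / 2310
OR = 1.2173

1.2173


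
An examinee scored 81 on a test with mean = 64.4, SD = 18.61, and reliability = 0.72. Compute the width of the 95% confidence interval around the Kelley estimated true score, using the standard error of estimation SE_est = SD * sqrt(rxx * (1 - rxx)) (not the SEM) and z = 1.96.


True score estimate = 0.72*81 + 0.28*64.4 = 76.352
SE_est = SD * sqrt(rxx * (1 - rxx)) = 18.61 * sqrt(0.72 * 0.28) = 18.61 * sqrt(0.2016) = 8.355869
CI = T_est +/- z * SE_est, so width = 2 * z * SE_est = 2 * 1.96 * 8.355869
Width = 32.755

32.755


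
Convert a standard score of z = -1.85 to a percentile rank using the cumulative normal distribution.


CDF(z) = 0.5 * (1 + erf(z/sqrt(2)))
erf(-1.3081) = -0.9357
CDF = 0.0322
Percentile rank = 0.0322 * 100 = 3.22

3.22


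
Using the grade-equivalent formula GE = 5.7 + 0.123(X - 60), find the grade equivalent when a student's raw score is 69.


raw - median = 69 - 60 = 9
slope * diff = 0.123 * 9 = 1.107
GE = 5.7 + 1.107
GE = 6.807

6.807


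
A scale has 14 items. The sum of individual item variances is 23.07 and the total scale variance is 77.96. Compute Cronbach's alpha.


alpha = (k/(k-1)) * (1 - sum(si^2)/s_total^2)
= (14/13) * (1 - 23.07/77.96)
alpha = 0.7582

0.7582


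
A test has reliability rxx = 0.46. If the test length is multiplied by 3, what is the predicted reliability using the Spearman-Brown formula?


r_new = (n * rxx) / (1 + (n-1) * rxx)
r_new = (3 * 0.46) / (1 + 2 * 0.46)
r_new = 1.38 / 1.92
r_new = 0.7188

0.7188


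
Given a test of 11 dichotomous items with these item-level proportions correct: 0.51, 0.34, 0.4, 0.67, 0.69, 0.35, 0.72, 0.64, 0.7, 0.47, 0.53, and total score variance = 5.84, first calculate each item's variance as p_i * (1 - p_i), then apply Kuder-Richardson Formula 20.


For each item, compute p_i * q_i:
  Item 1: 0.51 * 0.49 = 0.2499
  Item 2: 0.34 * 0.66 = 0.2244
  Item 3: 0.4 * 0.6 = 0.24
  Item 4: 0.67 * 0.33 = 0.2211
  Item 5: 0.69 * 0.31 = 0.2139
  Item 6: 0.35 * 0.65 = 0.2275
  Item 7: 0.72 * 0.28 = 0.2016
  Item 8: 0.64 * 0.36 = 0.2304
  Item 9: 0.7 * 0.3 = 0.21
  Item 10: 0.47 * 0.53 = 0.2491
  Item 11: 0.53 * 0.47 = 0.2491
Sum(p_i * q_i) = 0.2499 + 0.2244 + 0.24 + 0.2211 + 0.2139 + 0.2275 + 0.2016 + 0.2304 + 0.21 + 0.2491 + 0.2491 = 2.517
KR-20 = (k/(k-1)) * (1 - Sum(p_i*q_i) / Var_total)
= (11/10) * (1 - 2.517/5.84)
= 1.1 * 0.569
KR-20 = 0.6259

0.6259


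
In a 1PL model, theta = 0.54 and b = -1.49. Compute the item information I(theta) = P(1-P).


P = 1/(1+exp(-(0.54--1.49))) = 0.8839
I = P*(1-P) = 0.8839 * 0.1161
I = 0.1026

0.1026


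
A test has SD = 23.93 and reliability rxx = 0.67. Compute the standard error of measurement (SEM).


SEM = SD * sqrt(1 - rxx)
SEM = 23.93 * sqrt(1 - 0.67)
SEM = 23.93 * sqrt(0.33) = 23.93 * 0.574456
SEM = 13.7467

13.7467


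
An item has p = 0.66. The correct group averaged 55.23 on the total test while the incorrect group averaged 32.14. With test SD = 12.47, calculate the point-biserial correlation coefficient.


q = 1 - p = 0.34
rpb = ((M1 - M0) / SD) * sqrt(p * q)
rpb = ((55.23 - 32.14) / 12.47) * sqrt(0.66 * 0.34)
rpb = 0.8771

0.8771


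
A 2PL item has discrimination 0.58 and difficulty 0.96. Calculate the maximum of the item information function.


For 2PL, max info at theta = b = 0.96
I_max = a^2 / 4 = 0.58^2 / 4
= 0.3364 / 4
I_max = 0.0841

0.0841


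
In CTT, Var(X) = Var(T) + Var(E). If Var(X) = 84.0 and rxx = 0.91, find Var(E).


var_true = rxx * var_obs = 0.91 * 84.0 = 76.44
var_error = var_obs - var_true
var_error = 84.0 - 76.44
var_error = 7.56

7.56


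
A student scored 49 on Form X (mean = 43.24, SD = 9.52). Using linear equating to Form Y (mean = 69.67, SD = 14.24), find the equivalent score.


slope = SD_Y / SD_X = 14.24 / 9.52 ~ 1.4958
intercept = mean_Y - slope * mean_X = 69.67 - (14.24 / 9.52) * 43.24 ~ 4.9917
Y = slope * X + intercept. To avoid rounding drift from the rounded slope/intercept, evaluate the equivalent form Y = mean_Y + SD_Y * (X - mean_X) / SD_X at full precision:
Y = 69.67 + 14.24 * (49 - 43.24) / 9.52
Y = 69.67 + 14.24 * 5.76 / 9.52
Y = 69.67 + 82.0224 / 9.52
Y = 69.67 + 8.6158
Y = 78.2858

78.2858


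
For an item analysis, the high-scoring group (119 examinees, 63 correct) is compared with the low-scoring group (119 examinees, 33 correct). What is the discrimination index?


p_upper = 63/119 = 0.5294
p_lower = 33/119 = 0.2773
D = 0.5294 - 0.2773 = 0.2521

0.2521


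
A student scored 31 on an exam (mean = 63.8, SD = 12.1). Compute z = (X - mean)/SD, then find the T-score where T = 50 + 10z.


z = (X - mean) / SD = (31 - 63.8) / 12.1
z = -32.8 / 12.1
z = -2.7107
T-score = T = 50 + 10z
Carry z at full precision (z = -32.8 / 12.1) into the conversion:
T-score = 50 + 10 * (-32.8 / 12.1) = 50 + -328 / 12.1
T-score = 50 + -27.1074
T-score = 22.8926

22.8926


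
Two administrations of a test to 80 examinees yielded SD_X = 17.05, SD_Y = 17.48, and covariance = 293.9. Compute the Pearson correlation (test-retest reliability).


r = cov(X,Y) / (SD_X * SD_Y)
r = 293.9 / (17.05 * 17.48)
r = 293.9 / 298.034
r = 0.9861

0.9861


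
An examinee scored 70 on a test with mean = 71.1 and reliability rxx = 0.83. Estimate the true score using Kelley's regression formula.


T_est = rxx * X + (1 - rxx) * mean
T_est = 0.83 * 70 + 0.17 * 71.1
T_est = 58.1 + 12.087
T_est = 70.187

70.187


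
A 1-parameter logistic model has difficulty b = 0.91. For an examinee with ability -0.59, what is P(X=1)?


theta - b = -0.59 - 0.91 = -1.5
exp(-(theta - b)) = exp(1.5) = 4.4817
P = 1 / (1 + 4.4817)
P = 0.1824

0.1824


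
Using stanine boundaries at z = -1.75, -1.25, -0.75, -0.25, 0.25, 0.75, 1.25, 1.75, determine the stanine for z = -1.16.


Stanine boundaries: [-1.75, -1.25, -0.75, -0.25, 0.25, 0.75, 1.25, 1.75]
z = -1.16
Check each boundary:
  z >= -1.75 -> could be stanine 2
  z >= -1.25 -> could be stanine 3
  z < -0.75
  z < -0.25
  z < 0.25
  z < 0.75
  z < 1.25
  z < 1.75
Highest qualifying boundary gives stanine = 3

3


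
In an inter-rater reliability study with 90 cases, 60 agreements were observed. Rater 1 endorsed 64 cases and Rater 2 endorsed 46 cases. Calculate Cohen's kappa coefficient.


P_o = 60/90 = 0.666667
P_e = (64*46 + 26*44) / 8100 = 0.504691
kappa = (P_o - P_e) / (1 - P_e)
kappa = (0.666667 - 0.504691) / (1 - 0.504691)
kappa = 0.327

0.327


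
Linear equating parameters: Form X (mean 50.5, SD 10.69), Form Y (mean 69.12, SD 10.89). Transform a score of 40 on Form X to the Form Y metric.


slope = SD_Y / SD_X = 10.89 / 10.69 ~ 1.0187
intercept = mean_Y - slope * mean_X = 69.12 - (10.89 / 10.69) * 50.5 ~ 17.6752
Y = slope * X + intercept. To avoid rounding drift from the rounded slope/intercept, evaluate the equivalent form Y = mean_Y + SD_Y * (X - mean_X) / SD_X at full precision:
Y = 69.12 + 10.89 * (40 - 50.5) / 10.69
Y = 69.12 - 10.89 * 10.5 / 10.69
Y = 69.12 - 114.345 / 10.69
Y = 69.12 - 10.6964
Y = 58.4236

58.4236


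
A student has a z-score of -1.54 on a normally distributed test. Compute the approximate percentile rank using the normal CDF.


CDF(z) = 0.5 * (1 + erf(z/sqrt(2)))
erf(-1.0889) = -0.8764
CDF = 0.0618
Percentile rank = 0.0618 * 100 = 6.18

6.18


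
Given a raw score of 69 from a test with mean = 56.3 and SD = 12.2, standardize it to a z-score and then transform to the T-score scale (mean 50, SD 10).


z = (X - mean) / SD = (69 - 56.3) / 12.2
z = 12.7 / 12.2
z = 1.041
T-score = T = 50 + 10z
Carry z at full precision (z = 12.7 / 12.2) into the conversion:
T-score = 50 + 10 * (12.7 / 12.2) = 50 + 127 / 12.2
T-score = 50 + 10.4098
T-score = 60.4098

60.4098


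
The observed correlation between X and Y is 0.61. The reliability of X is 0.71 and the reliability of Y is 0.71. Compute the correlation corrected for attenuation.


r_corrected = rxy / sqrt(rxx * ryy)
= 0.61 / sqrt(0.71 * 0.71)
= 0.61 / sqrt(0.5041)
= 0.61 / 0.71
r_corrected = 0.8592

0.8592


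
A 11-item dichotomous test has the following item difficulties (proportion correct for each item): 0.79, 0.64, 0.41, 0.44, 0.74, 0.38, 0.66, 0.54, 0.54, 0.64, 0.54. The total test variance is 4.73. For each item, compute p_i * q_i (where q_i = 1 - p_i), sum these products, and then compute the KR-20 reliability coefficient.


For each item, compute p_i * q_i:
  Item 1: 0.79 * 0.21 = 0.1659
  Item 2: 0.64 * 0.36 = 0.2304
  Item 3: 0.41 * 0.59 = 0.2419
  Item 4: 0.44 * 0.56 = 0.2464
  Item 5: 0.74 * 0.26 = 0.1924
  Item 6: 0.38 * 0.62 = 0.2356
  Item 7: 0.66 * 0.34 = 0.2244
  Item 8: 0.54 * 0.46 = 0.2484
  Item 9: 0.54 * 0.46 = 0.2484
  Item 10: 0.64 * 0.36 = 0.2304
  Item 11: 0.54 * 0.46 = 0.2484
Sum(p_i * q_i) = 0.1659 + 0.2304 + 0.2419 + 0.2464 + 0.1924 + 0.2356 + 0.2244 + 0.2484 + 0.2484 + 0.2304 + 0.2484 = 2.5126
KR-20 = (k/(k-1)) * (1 - Sum(p_i*q_i) / Var_total)
= (11/10) * (1 - 2.5126/4.73)
= 1.1 * 0.4688
KR-20 = 0.5157

0.5157


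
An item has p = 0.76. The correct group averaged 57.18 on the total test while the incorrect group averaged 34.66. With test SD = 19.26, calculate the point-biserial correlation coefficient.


q = 1 - p = 0.24
rpb = ((M1 - M0) / SD) * sqrt(p * q)
rpb = ((57.18 - 34.66) / 19.26) * sqrt(0.76 * 0.24)
rpb = 0.4994

0.4994


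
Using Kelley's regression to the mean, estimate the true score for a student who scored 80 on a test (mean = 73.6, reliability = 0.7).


T_est = rxx * X + (1 - rxx) * mean
T_est = 0.7 * 80 + 0.3 * 73.6
T_est = 56.0 + 22.08
T_est = 78.08

78.08


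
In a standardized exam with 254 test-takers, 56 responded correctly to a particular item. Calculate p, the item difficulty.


Item difficulty p = number correct / total examinees
p = 56 / 254
p = 0.2205

0.2205


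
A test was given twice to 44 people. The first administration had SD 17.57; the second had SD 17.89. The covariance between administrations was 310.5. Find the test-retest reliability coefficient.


r = cov(X,Y) / (SD_X * SD_Y)
r = 310.5 / (17.57 * 17.89)
r = 310.5 / 314.3273
r = 0.9878

0.9878


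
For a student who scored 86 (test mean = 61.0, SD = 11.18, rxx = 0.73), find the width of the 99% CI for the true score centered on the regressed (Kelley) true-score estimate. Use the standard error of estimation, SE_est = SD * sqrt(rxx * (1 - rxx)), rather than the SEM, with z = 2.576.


True score estimate = 0.73*86 + 0.27*61.0 = 79.25
SE_est = SD * sqrt(rxx * (1 - rxx)) = 11.18 * sqrt(0.73 * 0.27) = 11.18 * sqrt(0.1971) = 4.963467
CI = T_est +/- z * SE_est, so width = 2 * z * SE_est = 2 * 2.576 * 4.963467
Width = 25.5718

25.5718


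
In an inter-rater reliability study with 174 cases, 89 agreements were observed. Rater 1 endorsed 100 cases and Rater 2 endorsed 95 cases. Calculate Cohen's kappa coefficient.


P_o = 89/174 = 0.511494
P_e = (100*95 + 74*79) / 30276 = 0.50687
kappa = (P_o - P_e) / (1 - P_e)
kappa = (0.511494 - 0.50687) / (1 - 0.50687)
kappa = 0.0094

0.0094


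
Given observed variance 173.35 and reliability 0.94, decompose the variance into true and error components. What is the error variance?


var_true = rxx * var_obs = 0.94 * 173.35 = 162.949
var_error = var_obs - var_true
var_error = 173.35 - 162.949
var_error = 10.401

10.401


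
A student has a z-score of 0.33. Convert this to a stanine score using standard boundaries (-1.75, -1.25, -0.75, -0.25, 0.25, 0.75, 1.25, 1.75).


Stanine boundaries: [-1.75, -1.25, -0.75, -0.25, 0.25, 0.75, 1.25, 1.75]
z = 0.33
Check each boundary:
  z >= -1.75 -> could be stanine 2
  z >= -1.25 -> could be stanine 3
  z >= -0.75 -> could be stanine 4
  z >= -0.25 -> could be stanine 5
  z >= 0.25 -> could be stanine 6
  z < 0.75
  z < 1.25
  z < 1.75
Highest qualifying boundary gives stanine = 6

6


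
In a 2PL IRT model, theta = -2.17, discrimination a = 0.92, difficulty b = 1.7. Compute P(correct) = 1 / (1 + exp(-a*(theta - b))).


a*(theta - b) = 0.92 * (-2.17 - 1.7) = -3.5604
exp(--3.5604) = 35.1773
P = 1 / (1 + 35.1773)
P = 0.0276

0.0276


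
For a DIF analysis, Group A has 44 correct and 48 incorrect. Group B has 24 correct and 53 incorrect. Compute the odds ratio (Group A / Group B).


Odds_A = 44/48 = 0.9167
Odds_B = 24/53 = 0.4528
OR = Odds_A / Odds_B = 0.9167 / 0.4528
Exactly, OR = (44 * 53) / (48 * 24) = 2332 / 1152
OR = 2.0243

2.0243


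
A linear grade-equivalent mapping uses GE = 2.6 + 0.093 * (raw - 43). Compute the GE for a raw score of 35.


raw - median = 35 - 43 = -8
slope * diff = 0.093 * -8 = -0.744
GE = 2.6 + -0.744
GE = 1.856

1.856


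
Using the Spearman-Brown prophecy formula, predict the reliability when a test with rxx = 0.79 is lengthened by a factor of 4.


r_new = (n * rxx) / (1 + (n-1) * rxx)
r_new = (4 * 0.79) / (1 + 3 * 0.79)
r_new = 3.16 / 3.37
r_new = 0.9377

0.9377


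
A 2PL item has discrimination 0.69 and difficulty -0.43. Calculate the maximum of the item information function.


For 2PL, max info at theta = b = -0.43
I_max = a^2 / 4 = 0.69^2 / 4
= 0.4761 / 4
I_max = 0.119

0.119


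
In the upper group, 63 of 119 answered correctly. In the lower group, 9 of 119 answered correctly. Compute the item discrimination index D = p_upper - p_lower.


p_upper = 63/119 = 0.5294
p_lower = 9/119 = 0.0756
D = 0.5294 - 0.0756 = 0.4538

0.4538


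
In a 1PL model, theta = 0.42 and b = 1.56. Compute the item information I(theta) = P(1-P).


P = 1/(1+exp(-(0.42-1.56))) = 0.2423
I = P*(1-P) = 0.2423 * 0.7577
I = 0.1836

0.1836


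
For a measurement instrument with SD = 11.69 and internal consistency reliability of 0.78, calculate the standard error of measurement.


SEM = SD * sqrt(1 - rxx)
SEM = 11.69 * sqrt(1 - 0.78)
SEM = 11.69 * sqrt(0.22) = 11.69 * 0.469042
SEM = 5.4831

5.4831


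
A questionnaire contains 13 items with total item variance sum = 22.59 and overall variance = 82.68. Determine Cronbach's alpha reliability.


alpha = (k/(k-1)) * (1 - sum(si^2)/s_total^2)
= (13/12) * (1 - 22.59/82.68)
alpha = 0.7873

0.7873


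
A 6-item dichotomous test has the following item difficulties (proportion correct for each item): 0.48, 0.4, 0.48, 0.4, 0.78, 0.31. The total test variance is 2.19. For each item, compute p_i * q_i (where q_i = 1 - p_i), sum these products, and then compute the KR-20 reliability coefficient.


For each item, compute p_i * q_i:
  Item 1: 0.48 * 0.52 = 0.2496
  Item 2: 0.4 * 0.6 = 0.24
  Item 3: 0.48 * 0.52 = 0.2496
  Item 4: 0.4 * 0.6 = 0.24
  Item 5: 0.78 * 0.22 = 0.1716
  Item 6: 0.31 * 0.69 = 0.2139
Sum(p_i * q_i) = 0.2496 + 0.24 + 0.2496 + 0.24 + 0.1716 + 0.2139 = 1.3647
KR-20 = (k/(k-1)) * (1 - Sum(p_i*q_i) / Var_total)
= (6/5) * (1 - 1.3647/2.19)
= 1.2 * 0.3768
KR-20 = 0.4522

0.4522


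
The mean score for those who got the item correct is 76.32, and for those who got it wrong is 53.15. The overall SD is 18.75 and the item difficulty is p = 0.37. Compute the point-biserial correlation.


q = 1 - p = 0.63
rpb = ((M1 - M0) / SD) * sqrt(p * q)
rpb = ((76.32 - 53.15) / 18.75) * sqrt(0.37 * 0.63)
rpb = 0.5966

0.5966


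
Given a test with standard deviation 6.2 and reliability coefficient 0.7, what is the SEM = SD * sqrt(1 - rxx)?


SEM = SD * sqrt(1 - rxx)
SEM = 6.2 * sqrt(1 - 0.7)
SEM = 6.2 * sqrt(0.3) = 6.2 * 0.547723
SEM = 3.3959

3.3959


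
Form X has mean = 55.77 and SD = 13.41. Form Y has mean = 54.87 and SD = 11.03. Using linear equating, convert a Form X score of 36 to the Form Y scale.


slope = SD_Y / SD_X = 11.03 / 13.41 ~ 0.8225
intercept = mean_Y - slope * mean_X = 54.87 - (11.03 / 13.41) * 55.77 ~ 8.998
Y = slope * X + intercept. To avoid rounding drift from the rounded slope/intercept, evaluate the equivalent form Y = mean_Y + SD_Y * (X - mean_X) / SD_X at full precision:
Y = 54.87 + 11.03 * (36 - 55.77) / 13.41
Y = 54.87 - 11.03 * 19.77 / 13.41
Y = 54.87 - 218.0631 / 13.41
Y = 54.87 - 16.2612
Y = 38.6088

38.6088


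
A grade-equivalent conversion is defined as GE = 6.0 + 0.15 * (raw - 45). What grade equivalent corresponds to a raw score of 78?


raw - median = 78 - 45 = 33
slope * diff = 0.15 * 33 = 4.95
GE = 6.0 + 4.95
GE = 10.95

10.95


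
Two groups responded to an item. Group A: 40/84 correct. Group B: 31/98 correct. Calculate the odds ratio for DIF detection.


Odds_A = 40/44 = 0.9091
Odds_B = 31/67 = 0.4627
OR = Odds_A / Odds_B = 0.9091 / 0.4627
Exactly, OR = (40 * 67) / (44 * 31) = 2680 / 1364
OR = 1.9648

1.9648


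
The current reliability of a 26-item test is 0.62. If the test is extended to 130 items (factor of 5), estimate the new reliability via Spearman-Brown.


r_new = (n * rxx) / (1 + (n-1) * rxx)
r_new = (5 * 0.62) / (1 + 4 * 0.62)
r_new = 3.1 / 3.48
r_new = 0.8908

0.8908


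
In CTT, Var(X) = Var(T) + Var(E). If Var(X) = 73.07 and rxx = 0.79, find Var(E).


var_true = rxx * var_obs = 0.79 * 73.07 = 57.7253
var_error = var_obs - var_true
var_error = 73.07 - 57.7253
var_error = 15.3447

15.3447


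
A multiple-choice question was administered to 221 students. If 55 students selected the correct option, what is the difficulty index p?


Item difficulty p = number correct / total examinees
p = 55 / 221
p = 0.2489

0.2489


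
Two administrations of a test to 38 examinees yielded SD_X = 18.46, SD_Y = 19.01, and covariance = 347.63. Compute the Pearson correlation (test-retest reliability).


r = cov(X,Y) / (SD_X * SD_Y)
r = 347.63 / (18.46 * 19.01)
r = 347.63 / 350.9246
r = 0.9906

0.9906


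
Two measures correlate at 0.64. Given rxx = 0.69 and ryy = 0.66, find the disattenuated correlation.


r_corrected = rxy / sqrt(rxx * ryy)
= 0.64 / sqrt(0.69 * 0.66)
= 0.64 / sqrt(0.4554)
= 0.64 / 0.674833
r_corrected = 0.9484

0.9484


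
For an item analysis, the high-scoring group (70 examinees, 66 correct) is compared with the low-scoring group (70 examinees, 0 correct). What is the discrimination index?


p_upper = 66/70 = 0.9429
p_lower = 0/70 = 0.0
D = 0.9429 - 0.0 = 0.9429

0.9429


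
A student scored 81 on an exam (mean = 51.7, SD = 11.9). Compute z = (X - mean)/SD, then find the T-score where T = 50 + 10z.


z = (X - mean) / SD = (81 - 51.7) / 11.9
z = 29.3 / 11.9
z = 2.4622
T-score = T = 50 + 10z
Carry z at full precision (z = 29.3 / 11.9) into the conversion:
T-score = 50 + 10 * (29.3 / 11.9) = 50 + 293 / 11.9
T-score = 50 + 24.6218
T-score = 74.6218

74.6218


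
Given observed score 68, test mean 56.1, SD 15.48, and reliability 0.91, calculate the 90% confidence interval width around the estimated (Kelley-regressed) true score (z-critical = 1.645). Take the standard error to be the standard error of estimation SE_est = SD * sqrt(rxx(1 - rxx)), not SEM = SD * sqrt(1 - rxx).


True score estimate = 0.91*68 + 0.09*56.1 = 66.929
SE_est = SD * sqrt(rxx * (1 - rxx)) = 15.48 * sqrt(0.91 * 0.09) = 15.48 * sqrt(0.0819) = 4.430094
CI = T_est +/- z * SE_est, so width = 2 * z * SE_est = 2 * 1.645 * 4.430094
Width = 14.575

14.575


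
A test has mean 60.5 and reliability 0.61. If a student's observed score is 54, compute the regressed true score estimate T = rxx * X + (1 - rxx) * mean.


T_est = rxx * X + (1 - rxx) * mean
T_est = 0.61 * 54 + 0.39 * 60.5
T_est = 32.94 + 23.595
T_est = 56.535

56.535


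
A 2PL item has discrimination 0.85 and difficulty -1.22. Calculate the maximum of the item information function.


For 2PL, max info at theta = b = -1.22
I_max = a^2 / 4 = 0.85^2 / 4
= 0.7225 / 4
I_max = 0.1806

0.1806


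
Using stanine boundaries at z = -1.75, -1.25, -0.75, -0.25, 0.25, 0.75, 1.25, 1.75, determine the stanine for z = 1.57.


Stanine boundaries: [-1.75, -1.25, -0.75, -0.25, 0.25, 0.75, 1.25, 1.75]
z = 1.57
Check each boundary:
  z >= -1.75 -> could be stanine 2
  z >= -1.25 -> could be stanine 3
  z >= -0.75 -> could be stanine 4
  z >= -0.25 -> could be stanine 5
  z >= 0.25 -> could be stanine 6
  z >= 0.75 -> could be stanine 7
  z >= 1.25 -> could be stanine 8
  z < 1.75
Highest qualifying boundary gives stanine = 8

8


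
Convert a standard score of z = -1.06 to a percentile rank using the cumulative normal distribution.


CDF(z) = 0.5 * (1 + erf(z/sqrt(2)))
erf(-0.7495) = -0.7109
CDF = 0.1446
Percentile rank = 0.1446 * 100 = 14.46

14.46


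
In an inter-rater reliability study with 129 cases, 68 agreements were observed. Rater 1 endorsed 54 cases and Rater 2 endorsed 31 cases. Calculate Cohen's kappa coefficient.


P_o = 68/129 = 0.527132
P_e = (54*31 + 75*98) / 16641 = 0.542275
kappa = (P_o - P_e) / (1 - P_e)
kappa = (0.527132 - 0.542275) / (1 - 0.542275)
kappa = -0.0331

-0.0331


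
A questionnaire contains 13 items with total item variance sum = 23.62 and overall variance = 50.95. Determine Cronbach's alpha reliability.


alpha = (k/(k-1)) * (1 - sum(si^2)/s_total^2)
= (13/12) * (1 - 23.62/50.95)
alpha = 0.5811

0.5811


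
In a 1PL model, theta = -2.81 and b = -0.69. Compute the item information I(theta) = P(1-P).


P = 1/(1+exp(-(-2.81--0.69))) = 0.1072
I = P*(1-P) = 0.1072 * 0.8928
I = 0.0957

0.0957


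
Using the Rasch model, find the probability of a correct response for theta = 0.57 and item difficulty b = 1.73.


theta - b = 0.57 - 1.73 = -1.16
exp(-(theta - b)) = exp(1.16) = 3.1899
P = 1 / (1 + 3.1899)
P = 0.2387

0.2387


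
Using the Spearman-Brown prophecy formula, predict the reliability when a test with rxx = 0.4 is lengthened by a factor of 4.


r_new = (n * rxx) / (1 + (n-1) * rxx)
r_new = (4 * 0.4) / (1 + 3 * 0.4)
r_new = 1.6 / 2.2
r_new = 0.7273

0.7273


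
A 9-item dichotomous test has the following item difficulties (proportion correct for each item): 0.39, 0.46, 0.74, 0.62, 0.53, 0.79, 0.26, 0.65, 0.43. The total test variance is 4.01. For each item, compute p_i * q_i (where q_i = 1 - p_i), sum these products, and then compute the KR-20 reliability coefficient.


For each item, compute p_i * q_i:
  Item 1: 0.39 * 0.61 = 0.2379
  Item 2: 0.46 * 0.54 = 0.2484
  Item 3: 0.74 * 0.26 = 0.1924
  Item 4: 0.62 * 0.38 = 0.2356
  Item 5: 0.53 * 0.47 = 0.2491
  Item 6: 0.79 * 0.21 = 0.1659
  Item 7: 0.26 * 0.74 = 0.1924
  Item 8: 0.65 * 0.35 = 0.2275
  Item 9: 0.43 * 0.57 = 0.2451
Sum(p_i * q_i) = 0.2379 + 0.2484 + 0.1924 + 0.2356 + 0.2491 + 0.1659 + 0.1924 + 0.2275 + 0.2451 = 1.9943
KR-20 = (k/(k-1)) * (1 - Sum(p_i*q_i) / Var_total)
= (9/8) * (1 - 1.9943/4.01)
= 1.125 * 0.5027
KR-20 = 0.5655

0.5655


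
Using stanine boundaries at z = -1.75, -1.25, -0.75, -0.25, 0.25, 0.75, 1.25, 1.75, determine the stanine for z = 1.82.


Stanine boundaries: [-1.75, -1.25, -0.75, -0.25, 0.25, 0.75, 1.25, 1.75]
z = 1.82
Check each boundary:
  z >= -1.75 -> could be stanine 2
  z >= -1.25 -> could be stanine 3
  z >= -0.75 -> could be stanine 4
  z >= -0.25 -> could be stanine 5
  z >= 0.25 -> could be stanine 6
  z >= 0.75 -> could be stanine 7
  z >= 1.25 -> could be stanine 8
  z >= 1.75 -> could be stanine 9
Highest qualifying boundary gives stanine = 9

9


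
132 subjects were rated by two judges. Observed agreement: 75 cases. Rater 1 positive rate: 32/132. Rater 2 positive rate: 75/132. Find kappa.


P_o = 75/132 = 0.568182
P_e = (32*75 + 100*57) / 17424 = 0.464876
kappa = (P_o - P_e) / (1 - P_e)
kappa = (0.568182 - 0.464876) / (1 - 0.464876)
kappa = 0.1931

0.1931


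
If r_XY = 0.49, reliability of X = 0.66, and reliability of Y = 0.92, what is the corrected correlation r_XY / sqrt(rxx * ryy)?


r_corrected = rxy / sqrt(rxx * ryy)
= 0.49 / sqrt(0.66 * 0.92)
= 0.49 / sqrt(0.6072)
= 0.49 / 0.77923
r_corrected = 0.6288

0.6288


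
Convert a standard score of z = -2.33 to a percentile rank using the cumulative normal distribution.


CDF(z) = 0.5 * (1 + erf(z/sqrt(2)))
erf(-1.6476) = -0.9802
CDF = 0.0099
Percentile rank = 0.0099 * 100 = 0.99

0.99


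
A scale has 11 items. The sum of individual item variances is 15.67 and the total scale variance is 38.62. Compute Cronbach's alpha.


alpha = (k/(k-1)) * (1 - sum(si^2)/s_total^2)
= (11/10) * (1 - 15.67/38.62)
alpha = 0.6537

0.6537


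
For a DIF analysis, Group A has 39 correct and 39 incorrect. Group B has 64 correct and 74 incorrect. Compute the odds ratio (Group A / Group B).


Odds_A = 39/39 = 1.0
Odds_B = 64/74 = 0.8649
OR = Odds_A / Odds_B = 1.0 / 0.8649
Exactly, OR = (39 * 74) / (39 * 64) = 2886 / 2496
OR = 1.1562

1.1562


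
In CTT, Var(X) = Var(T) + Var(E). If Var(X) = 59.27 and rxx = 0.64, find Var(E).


var_true = rxx * var_obs = 0.64 * 59.27 = 37.9328
var_error = var_obs - var_true
var_error = 59.27 - 37.9328
var_error = 21.3372

21.3372


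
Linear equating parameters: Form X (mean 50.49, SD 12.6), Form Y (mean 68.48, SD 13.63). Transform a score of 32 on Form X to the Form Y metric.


slope = SD_Y / SD_X = 13.63 / 12.6 ~ 1.0817
intercept = mean_Y - slope * mean_X = 68.48 - (13.63 / 12.6) * 50.49 ~ 13.8626
Y = slope * X + intercept. To avoid rounding drift from the rounded slope/intercept, evaluate the equivalent form Y = mean_Y + SD_Y * (X - mean_X) / SD_X at full precision:
Y = 68.48 + 13.63 * (32 - 50.49) / 12.6
Y = 68.48 - 13.63 * 18.49 / 12.6
Y = 68.48 - 252.0187 / 12.6
Y = 68.48 - 20.0015
Y = 48.4785

48.4785


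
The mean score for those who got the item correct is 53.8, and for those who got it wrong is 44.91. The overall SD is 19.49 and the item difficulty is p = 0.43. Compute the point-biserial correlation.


q = 1 - p = 0.57
rpb = ((M1 - M0) / SD) * sqrt(p * q)
rpb = ((53.8 - 44.91) / 19.49) * sqrt(0.43 * 0.57)
rpb = 0.2258

0.2258


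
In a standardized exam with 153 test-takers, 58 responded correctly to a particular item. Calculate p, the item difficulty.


Item difficulty p = number correct / total examinees
p = 58 / 153
p = 0.3791

0.3791


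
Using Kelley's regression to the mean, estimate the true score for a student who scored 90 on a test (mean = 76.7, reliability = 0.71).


T_est = rxx * X + (1 - rxx) * mean
T_est = 0.71 * 90 + 0.29 * 76.7
T_est = 63.9 + 22.243
T_est = 86.143

86.143


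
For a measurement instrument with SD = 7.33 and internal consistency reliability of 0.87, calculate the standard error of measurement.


SEM = SD * sqrt(1 - rxx)
SEM = 7.33 * sqrt(1 - 0.87)
SEM = 7.33 * sqrt(0.13) = 7.33 * 0.360555
SEM = 2.6429

2.6429


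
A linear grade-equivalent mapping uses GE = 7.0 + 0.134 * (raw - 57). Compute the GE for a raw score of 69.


raw - median = 69 - 57 = 12
slope * diff = 0.134 * 12 = 1.608
GE = 7.0 + 1.608
GE = 8.608

8.608


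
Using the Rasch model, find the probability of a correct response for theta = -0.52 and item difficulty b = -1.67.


theta - b = -0.52 - -1.67 = 1.15
exp(-(theta - b)) = exp(-1.15) = 0.3166
P = 1 / (1 + 0.3166)
P = 0.7595

0.7595


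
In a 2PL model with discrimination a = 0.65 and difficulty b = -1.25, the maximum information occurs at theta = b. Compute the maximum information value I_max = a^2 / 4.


For 2PL, max info at theta = b = -1.25
I_max = a^2 / 4 = 0.65^2 / 4
= 0.4225 / 4
I_max = 0.1056

0.1056


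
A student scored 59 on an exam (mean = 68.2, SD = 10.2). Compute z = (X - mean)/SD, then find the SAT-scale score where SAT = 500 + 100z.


z = (X - mean) / SD = (59 - 68.2) / 10.2
z = -9.2 / 10.2
z = -0.902
SAT-scale = SAT = 500 + 100z
Carry z at full precision (z = -9.2 / 10.2) into the conversion:
SAT-scale = 500 + 100 * (-9.2 / 10.2) = 500 + -920 / 10.2
SAT-scale = 500 + -90.1961
SAT-scale = 409.8039

409.8039


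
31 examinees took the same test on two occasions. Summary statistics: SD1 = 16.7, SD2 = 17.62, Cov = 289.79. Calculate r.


r = cov(X,Y) / (SD_X * SD_Y)
r = 289.79 / (16.7 * 17.62)
r = 289.79 / 294.254
r = 0.9848

0.9848


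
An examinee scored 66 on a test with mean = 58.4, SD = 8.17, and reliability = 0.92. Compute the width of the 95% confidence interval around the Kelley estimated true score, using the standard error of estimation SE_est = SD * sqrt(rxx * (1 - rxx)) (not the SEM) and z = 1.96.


True score estimate = 0.92*66 + 0.08*58.4 = 65.392
SE_est = SD * sqrt(rxx * (1 - rxx)) = 8.17 * sqrt(0.92 * 0.08) = 8.17 * sqrt(0.0736) = 2.216465
CI = T_est +/- z * SE_est, so width = 2 * z * SE_est = 2 * 1.96 * 2.216465
Width = 8.6885

8.6885


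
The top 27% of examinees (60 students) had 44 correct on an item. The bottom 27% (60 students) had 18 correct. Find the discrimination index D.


p_upper = 44/60 = 0.7333
p_lower = 18/60 = 0.3
D = 0.7333 - 0.3 = 0.4333

0.4333


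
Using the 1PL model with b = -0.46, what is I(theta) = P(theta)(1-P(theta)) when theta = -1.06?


P = 1/(1+exp(-(-1.06--0.46))) = 0.3543
I = P*(1-P) = 0.3543 * 0.6457
I = 0.2288

0.2288


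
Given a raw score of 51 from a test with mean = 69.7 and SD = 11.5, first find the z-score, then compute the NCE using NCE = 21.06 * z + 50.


z = (X - mean) / SD = (51 - 69.7) / 11.5
z = -18.7 / 11.5
z = -1.6261
NCE = NCE = 21.06z + 50
Carry z at full precision (z = -18.7 / 11.5) into the conversion:
NCE = 21.06 * (-18.7 / 11.5) + 50 = -393.822 / 11.5 + 50
NCE = -34.2454 + 50
NCE = 15.7546

15.7546


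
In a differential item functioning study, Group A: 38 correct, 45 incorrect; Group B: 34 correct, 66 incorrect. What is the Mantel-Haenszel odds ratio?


Odds_A = 38/45 = 0.8444
Odds_B = 34/66 = 0.5152
OR = Odds_A / Odds_B = 0.8444 / 0.5152
Exactly, OR = (38 * 66) / (45 * 34) = 2508 / 1530
OR = 1.6392

1.6392


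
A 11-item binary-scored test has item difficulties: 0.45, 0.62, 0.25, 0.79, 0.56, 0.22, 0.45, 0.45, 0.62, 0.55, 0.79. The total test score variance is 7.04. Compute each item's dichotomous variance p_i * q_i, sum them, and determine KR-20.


For each item, compute p_i * q_i:
  Item 1: 0.45 * 0.55 = 0.2475
  Item 2: 0.62 * 0.38 = 0.2356
  Item 3: 0.25 * 0.75 = 0.1875
  Item 4: 0.79 * 0.21 = 0.1659
  Item 5: 0.56 * 0.44 = 0.2464
  Item 6: 0.22 * 0.78 = 0.1716
  Item 7: 0.45 * 0.55 = 0.2475
  Item 8: 0.45 * 0.55 = 0.2475
  Item 9: 0.62 * 0.38 = 0.2356
  Item 10: 0.55 * 0.45 = 0.2475
  Item 11: 0.79 * 0.21 = 0.1659
Sum(p_i * q_i) = 0.2475 + 0.2356 + 0.1875 + 0.1659 + 0.2464 + 0.1716 + 0.2475 + 0.2475 + 0.2356 + 0.2475 + 0.1659 = 2.3985
KR-20 = (k/(k-1)) * (1 - Sum(p_i*q_i) / Var_total)
= (11/10) * (1 - 2.3985/7.04)
= 1.1 * 0.6593
KR-20 = 0.7252

0.7252


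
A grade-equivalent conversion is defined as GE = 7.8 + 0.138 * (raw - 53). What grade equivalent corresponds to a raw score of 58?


raw - median = 58 - 53 = 5
slope * diff = 0.138 * 5 = 0.69
GE = 7.8 + 0.69
GE = 8.49

8.49


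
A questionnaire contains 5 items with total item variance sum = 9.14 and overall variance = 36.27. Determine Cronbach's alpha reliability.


alpha = (k/(k-1)) * (1 - sum(si^2)/s_total^2)
= (5/4) * (1 - 9.14/36.27)
alpha = 0.935

0.935


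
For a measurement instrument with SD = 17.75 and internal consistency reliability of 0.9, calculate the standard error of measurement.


SEM = SD * sqrt(1 - rxx)
SEM = 17.75 * sqrt(1 - 0.9)
SEM = 17.75 * sqrt(0.1) = 17.75 * 0.316228
SEM = 5.613

5.613


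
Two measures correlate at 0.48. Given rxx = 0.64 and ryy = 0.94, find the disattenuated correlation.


r_corrected = rxy / sqrt(rxx * ryy)
= 0.48 / sqrt(0.64 * 0.94)
= 0.48 / sqrt(0.6016)
= 0.48 / 0.775629
r_corrected = 0.6189

0.6189


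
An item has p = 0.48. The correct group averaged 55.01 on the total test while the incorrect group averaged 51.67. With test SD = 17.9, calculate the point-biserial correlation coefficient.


q = 1 - p = 0.52
rpb = ((M1 - M0) / SD) * sqrt(p * q)
rpb = ((55.01 - 51.67) / 17.9) * sqrt(0.48 * 0.52)
rpb = 0.0932

0.0932


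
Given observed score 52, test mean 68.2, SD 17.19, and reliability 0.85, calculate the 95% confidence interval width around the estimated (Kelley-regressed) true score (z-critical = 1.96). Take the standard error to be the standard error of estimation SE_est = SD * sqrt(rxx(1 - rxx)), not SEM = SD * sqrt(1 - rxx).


True score estimate = 0.85*52 + 0.15*68.2 = 54.43
SE_est = SD * sqrt(rxx * (1 - rxx)) = 17.19 * sqrt(0.85 * 0.15) = 17.19 * sqrt(0.1275) = 6.138058
CI = T_est +/- z * SE_est, so width = 2 * z * SE_est = 2 * 1.96 * 6.138058
Width = 24.0612

24.0612


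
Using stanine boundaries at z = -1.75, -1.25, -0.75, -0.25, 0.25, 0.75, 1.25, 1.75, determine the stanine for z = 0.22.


Stanine boundaries: [-1.75, -1.25, -0.75, -0.25, 0.25, 0.75, 1.25, 1.75]
z = 0.22
Check each boundary:
  z >= -1.75 -> could be stanine 2
  z >= -1.25 -> could be stanine 3
  z >= -0.75 -> could be stanine 4
  z >= -0.25 -> could be stanine 5
  z < 0.25
  z < 0.75
  z < 1.25
  z < 1.75
Highest qualifying boundary gives stanine = 5

5


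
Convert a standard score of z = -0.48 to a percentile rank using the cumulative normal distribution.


CDF(z) = 0.5 * (1 + erf(z/sqrt(2)))
erf(-0.3394) = -0.3688
CDF = 0.3156
Percentile rank = 0.3156 * 100 = 31.56

31.56


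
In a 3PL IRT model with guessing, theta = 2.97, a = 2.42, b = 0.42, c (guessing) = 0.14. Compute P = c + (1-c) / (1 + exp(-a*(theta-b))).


logit = 2.42*(2.97 - 0.42) = 6.171
P* = 1/(1 + exp(-6.171)) = 0.9979
P = 0.14 + (1 - 0.14) * 0.9979
P = 0.9982

0.9982


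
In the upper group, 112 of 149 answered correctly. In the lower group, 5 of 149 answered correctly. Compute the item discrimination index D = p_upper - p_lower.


p_upper = 112/149 = 0.7517
p_lower = 5/149 = 0.0336
D = 0.7517 - 0.0336 = 0.7181

0.7181


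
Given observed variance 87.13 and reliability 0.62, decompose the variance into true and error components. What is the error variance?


var_true = rxx * var_obs = 0.62 * 87.13 = 54.0206
var_error = var_obs - var_true
var_error = 87.13 - 54.0206
var_error = 33.1094

33.1094


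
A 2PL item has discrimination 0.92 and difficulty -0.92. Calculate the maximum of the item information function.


For 2PL, max info at theta = b = -0.92
I_max = a^2 / 4 = 0.92^2 / 4
= 0.8464 / 4
I_max = 0.2116

0.2116


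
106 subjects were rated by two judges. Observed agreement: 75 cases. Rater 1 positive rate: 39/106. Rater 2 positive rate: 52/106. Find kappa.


P_o = 75/106 = 0.707547
P_e = (39*52 + 67*54) / 11236 = 0.502492
kappa = (P_o - P_e) / (1 - P_e)
kappa = (0.707547 - 0.502492) / (1 - 0.502492)
kappa = 0.4122

0.4122


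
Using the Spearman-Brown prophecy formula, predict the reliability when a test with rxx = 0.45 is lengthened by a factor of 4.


r_new = (n * rxx) / (1 + (n-1) * rxx)
r_new = (4 * 0.45) / (1 + 3 * 0.45)
r_new = 1.8 / 2.35
r_new = 0.766

0.766


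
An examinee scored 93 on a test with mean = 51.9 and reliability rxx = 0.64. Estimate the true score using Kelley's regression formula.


T_est = rxx * X + (1 - rxx) * mean
T_est = 0.64 * 93 + 0.36 * 51.9
T_est = 59.52 + 18.684
T_est = 78.204

78.204
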